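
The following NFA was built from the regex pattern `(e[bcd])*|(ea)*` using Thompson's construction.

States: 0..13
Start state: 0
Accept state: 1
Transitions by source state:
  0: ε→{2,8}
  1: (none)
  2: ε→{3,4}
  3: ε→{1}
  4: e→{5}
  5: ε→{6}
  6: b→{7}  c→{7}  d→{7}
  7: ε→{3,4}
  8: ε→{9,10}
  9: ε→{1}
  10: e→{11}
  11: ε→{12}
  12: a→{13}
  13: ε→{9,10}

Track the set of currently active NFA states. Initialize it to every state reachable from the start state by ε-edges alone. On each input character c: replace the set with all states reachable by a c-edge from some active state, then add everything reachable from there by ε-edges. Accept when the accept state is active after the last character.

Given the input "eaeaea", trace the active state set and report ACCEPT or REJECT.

Answer: ACCEPT

Steps:
start: ε-closure({0}) = {0,1,2,3,4,8,9,10}
'e' @ 1: {5,6,11,12}
'a' @ 2: {1,9,10,13}  ✓accept
'e' @ 3: {11,12}
'a' @ 4: {1,9,10,13}  ✓accept
'e' @ 5: {11,12}
'a' @ 6: {1,9,10,13}  ✓accept
end set {1,9,10,13} — state 1 in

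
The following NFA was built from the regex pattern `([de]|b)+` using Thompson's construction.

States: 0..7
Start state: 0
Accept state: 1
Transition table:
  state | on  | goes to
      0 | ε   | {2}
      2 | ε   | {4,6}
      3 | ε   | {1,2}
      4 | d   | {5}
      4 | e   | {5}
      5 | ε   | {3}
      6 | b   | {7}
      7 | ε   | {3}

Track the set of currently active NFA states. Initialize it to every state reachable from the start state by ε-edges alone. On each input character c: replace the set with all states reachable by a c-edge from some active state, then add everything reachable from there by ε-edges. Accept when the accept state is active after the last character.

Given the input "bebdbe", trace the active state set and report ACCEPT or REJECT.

Answer: ACCEPT

Steps:
S₀ = ε-closure({0}) = {0,2,4,6}
'b' @ 1: {1,2,3,4,6,7}  ✓accept
'e' @ 2: {1,2,3,4,5,6}  ✓accept
'b' @ 3: {1,2,3,4,6,7}  ✓accept
'd' @ 4: {1,2,3,4,5,6}  ✓accept
'b' @ 5: {1,2,3,4,6,7}  ✓accept
'e' @ 6: {1,2,3,4,5,6}  ✓accept
end set {1,2,3,4,5,6} — state 1 in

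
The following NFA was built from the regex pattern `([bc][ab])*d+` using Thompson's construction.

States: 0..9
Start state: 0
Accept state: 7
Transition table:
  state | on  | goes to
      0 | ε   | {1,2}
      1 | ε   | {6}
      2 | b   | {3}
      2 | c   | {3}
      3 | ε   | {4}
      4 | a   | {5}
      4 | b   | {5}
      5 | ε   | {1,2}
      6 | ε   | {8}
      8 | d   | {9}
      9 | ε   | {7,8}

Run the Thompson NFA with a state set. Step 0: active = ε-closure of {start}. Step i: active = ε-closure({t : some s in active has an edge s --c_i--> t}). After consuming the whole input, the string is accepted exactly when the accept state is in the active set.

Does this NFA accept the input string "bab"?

Answer: REJECT

Steps:
start: ε-closure({0}) = {0,1,2,6,8}
'b' @ 1: {3,4}
'a' @ 2: {1,2,5,6,8}
'b' @ 3: {3,4}
after full input: {3,4}  (accept=7 not in)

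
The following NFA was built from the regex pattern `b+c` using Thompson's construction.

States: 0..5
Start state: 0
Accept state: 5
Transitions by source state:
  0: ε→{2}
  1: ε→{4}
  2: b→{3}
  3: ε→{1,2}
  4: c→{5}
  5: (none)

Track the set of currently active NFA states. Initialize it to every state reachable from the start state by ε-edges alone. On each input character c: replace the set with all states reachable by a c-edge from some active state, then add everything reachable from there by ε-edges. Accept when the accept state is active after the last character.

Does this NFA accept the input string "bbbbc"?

Answer: ACCEPT

Derivation:
S₀ = ε-closure({0}) = {0,2}
'b' @ 1: {1,2,3,4}
'b' @ 2: {1,2,3,4}
'b' @ 3: {1,2,3,4}
'b' @ 4: {1,2,3,4}
'c' @ 5: {5}  ✓accept
after full input: {5}  (accept=5 in)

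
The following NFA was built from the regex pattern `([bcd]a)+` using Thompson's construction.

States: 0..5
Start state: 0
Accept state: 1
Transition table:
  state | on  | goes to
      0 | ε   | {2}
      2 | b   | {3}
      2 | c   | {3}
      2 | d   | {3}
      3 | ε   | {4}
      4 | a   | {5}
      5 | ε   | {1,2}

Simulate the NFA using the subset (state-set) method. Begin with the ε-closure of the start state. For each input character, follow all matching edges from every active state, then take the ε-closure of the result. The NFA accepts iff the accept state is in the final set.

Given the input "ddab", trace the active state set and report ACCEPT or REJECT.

Answer: REJECT

Trace:
S₀ = ε-closure({0}) = {0,2}
'd' @ 1: {3,4}
'd' @ 2: {}  — state set empty
rest 'ab' ignored (set empty)
after full input: {}  (accept=1 not in)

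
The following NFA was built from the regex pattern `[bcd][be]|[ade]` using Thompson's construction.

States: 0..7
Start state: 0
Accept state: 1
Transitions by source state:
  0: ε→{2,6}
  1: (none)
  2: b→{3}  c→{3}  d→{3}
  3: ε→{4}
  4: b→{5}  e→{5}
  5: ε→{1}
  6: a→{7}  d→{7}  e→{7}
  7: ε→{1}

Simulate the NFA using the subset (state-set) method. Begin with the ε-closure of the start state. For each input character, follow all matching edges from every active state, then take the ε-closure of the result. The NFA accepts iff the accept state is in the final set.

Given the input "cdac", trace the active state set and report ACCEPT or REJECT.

start: ε-closure({0}) = {0,2,6}
'c' @ 1: {3,4}
'd' @ 2: {}  — state set empty
rest 'ac' ignored (set empty)
after full input: {}  (accept=1 not in)

Answer: REJECT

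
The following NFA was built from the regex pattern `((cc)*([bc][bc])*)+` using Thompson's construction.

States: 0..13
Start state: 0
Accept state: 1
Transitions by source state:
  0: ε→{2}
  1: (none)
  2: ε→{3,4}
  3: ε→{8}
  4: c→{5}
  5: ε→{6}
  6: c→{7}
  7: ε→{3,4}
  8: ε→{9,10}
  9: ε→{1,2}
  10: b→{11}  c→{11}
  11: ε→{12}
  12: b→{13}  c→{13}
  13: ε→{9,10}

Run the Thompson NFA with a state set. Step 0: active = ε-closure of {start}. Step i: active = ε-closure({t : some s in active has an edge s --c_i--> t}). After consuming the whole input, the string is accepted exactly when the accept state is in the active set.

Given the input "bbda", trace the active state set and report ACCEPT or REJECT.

Answer: REJECT

Steps:
S₀ = ε-closure({0}) = {0,1,2,3,4,8,9,10}
'b' @ 1: {11,12}
'b' @ 2: {1,2,3,4,8,9,10,13}  (accept∈set)
'd' @ 3: {}  — dead — no transitions
rest 'a' ignored (set empty)
after full input: {}  (accept=1 not in)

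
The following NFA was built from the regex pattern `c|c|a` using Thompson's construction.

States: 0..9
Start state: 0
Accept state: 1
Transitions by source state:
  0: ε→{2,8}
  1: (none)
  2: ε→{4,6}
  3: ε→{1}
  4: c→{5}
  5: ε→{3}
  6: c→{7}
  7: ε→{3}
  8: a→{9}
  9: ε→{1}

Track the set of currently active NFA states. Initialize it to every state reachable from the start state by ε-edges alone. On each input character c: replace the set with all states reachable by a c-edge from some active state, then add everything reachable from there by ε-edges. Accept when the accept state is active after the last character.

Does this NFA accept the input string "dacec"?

Answer: REJECT

Trace:
initial (ε-close {0}): {0,2,4,6,8}
'd' @ 1: {}  — dead — no transitions
rest 'acec' ignored (set empty)
after full input: {}  (accept=1 not in)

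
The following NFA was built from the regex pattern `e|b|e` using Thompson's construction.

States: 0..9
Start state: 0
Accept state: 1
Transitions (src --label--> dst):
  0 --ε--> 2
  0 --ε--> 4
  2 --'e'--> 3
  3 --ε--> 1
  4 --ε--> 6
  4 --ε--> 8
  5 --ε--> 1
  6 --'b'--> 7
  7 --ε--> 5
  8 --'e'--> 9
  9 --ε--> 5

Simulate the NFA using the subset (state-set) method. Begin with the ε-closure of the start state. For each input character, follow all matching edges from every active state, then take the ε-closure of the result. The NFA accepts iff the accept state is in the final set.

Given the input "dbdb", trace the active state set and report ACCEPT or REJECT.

Answer: REJECT

Trace:
initial (ε-close {0}): {0,2,4,6,8}
'd' @ 1: {}  — no active states
rest 'bdb' ignored (set empty)
end set {} — state 1 not in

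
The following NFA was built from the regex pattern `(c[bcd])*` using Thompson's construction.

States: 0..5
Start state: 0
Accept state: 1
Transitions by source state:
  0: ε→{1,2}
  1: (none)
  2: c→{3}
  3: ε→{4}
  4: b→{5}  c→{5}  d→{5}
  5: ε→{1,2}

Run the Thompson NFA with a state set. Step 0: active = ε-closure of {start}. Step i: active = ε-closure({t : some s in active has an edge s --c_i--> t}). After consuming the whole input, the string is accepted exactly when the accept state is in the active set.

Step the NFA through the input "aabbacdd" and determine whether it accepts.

Answer: REJECT

Steps:
S₀ = ε-closure({0}) = {0,1,2}
'a' @ 1: {}  — dead — no transitions
rest 'abbacdd' ignored (set empty)
end set {} — state 1 not in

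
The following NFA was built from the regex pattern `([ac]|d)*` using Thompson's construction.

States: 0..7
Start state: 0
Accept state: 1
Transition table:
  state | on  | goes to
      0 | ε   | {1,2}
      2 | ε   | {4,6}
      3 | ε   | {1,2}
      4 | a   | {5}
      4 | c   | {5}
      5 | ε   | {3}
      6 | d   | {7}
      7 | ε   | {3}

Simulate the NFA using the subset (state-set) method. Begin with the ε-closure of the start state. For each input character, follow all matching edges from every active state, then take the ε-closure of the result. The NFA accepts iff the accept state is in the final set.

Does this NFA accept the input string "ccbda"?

start: ε-closure({0}) = {0,1,2,4,6}
'c' @ 1: {1,2,3,4,5,6}  ✓accept
'c' @ 2: {1,2,3,4,5,6}  ✓accept
'b' @ 3: {}  — no active states
rest 'da' ignored (set empty)
after full input: {}  (accept=1 not in)

Answer: REJECT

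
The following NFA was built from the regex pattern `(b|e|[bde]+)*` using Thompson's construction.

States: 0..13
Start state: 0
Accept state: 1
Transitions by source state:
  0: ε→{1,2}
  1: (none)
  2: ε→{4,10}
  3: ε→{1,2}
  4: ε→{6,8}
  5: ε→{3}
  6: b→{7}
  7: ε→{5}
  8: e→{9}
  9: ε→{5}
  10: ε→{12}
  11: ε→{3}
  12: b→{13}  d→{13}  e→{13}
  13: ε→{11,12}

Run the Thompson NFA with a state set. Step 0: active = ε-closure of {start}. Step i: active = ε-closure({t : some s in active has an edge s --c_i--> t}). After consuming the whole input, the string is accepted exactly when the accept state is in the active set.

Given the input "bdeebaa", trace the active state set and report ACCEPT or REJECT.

Answer: REJECT

Derivation:
initial (ε-close {0}): {0,1,2,4,6,8,10,12}
'b' @ 1: {1,2,3,4,5,6,7,8,10,11,12,13}  (accept∈set)
'd' @ 2: {1,2,3,4,6,8,10,11,12,13}  (accept∈set)
'e' @ 3: {1,2,3,4,5,6,8,9,10,11,12,13}  (accept∈set)
'e' @ 4: {1,2,3,4,5,6,8,9,10,11,12,13}  (accept∈set)
'b' @ 5: {1,2,3,4,5,6,7,8,10,11,12,13}  (accept∈set)
'a' @ 6: {}  — dead — no transitions
rest 'a' ignored (set empty)
end set {} — state 1 not in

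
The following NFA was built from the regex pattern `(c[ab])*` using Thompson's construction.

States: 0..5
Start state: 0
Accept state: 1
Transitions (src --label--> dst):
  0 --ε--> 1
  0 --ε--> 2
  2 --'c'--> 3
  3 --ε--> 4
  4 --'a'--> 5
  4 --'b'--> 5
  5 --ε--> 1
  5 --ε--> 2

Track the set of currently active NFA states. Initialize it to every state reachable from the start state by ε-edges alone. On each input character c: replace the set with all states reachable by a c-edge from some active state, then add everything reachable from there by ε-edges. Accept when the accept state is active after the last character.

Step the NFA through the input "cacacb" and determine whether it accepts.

Answer: ACCEPT

Steps:
initial (ε-close {0}): {0,1,2}
'c' @ 1: {3,4}
'a' @ 2: {1,2,5}  ✓accept
'c' @ 3: {3,4}
'a' @ 4: {1,2,5}  ✓accept
'c' @ 5: {3,4}
'b' @ 6: {1,2,5}  ✓accept
after full input: {1,2,5}  (accept=1 in)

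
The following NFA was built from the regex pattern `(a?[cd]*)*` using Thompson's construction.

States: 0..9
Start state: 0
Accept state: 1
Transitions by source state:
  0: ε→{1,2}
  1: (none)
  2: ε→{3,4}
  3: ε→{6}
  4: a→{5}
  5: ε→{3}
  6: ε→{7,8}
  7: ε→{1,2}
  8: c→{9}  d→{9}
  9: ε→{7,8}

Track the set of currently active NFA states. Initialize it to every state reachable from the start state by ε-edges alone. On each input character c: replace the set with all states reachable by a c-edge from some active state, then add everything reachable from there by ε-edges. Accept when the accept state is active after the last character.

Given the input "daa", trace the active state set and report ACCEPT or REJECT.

initial (ε-close {0}): {0,1,2,3,4,6,7,8}
'd' @ 1: {1,2,3,4,6,7,8,9}  [accepting]
'a' @ 2: {1,2,3,4,5,6,7,8}  [accepting]
'a' @ 3: {1,2,3,4,5,6,7,8}  [accepting]
after full input: {1,2,3,4,5,6,7,8}  (accept=1 in)

Answer: ACCEPT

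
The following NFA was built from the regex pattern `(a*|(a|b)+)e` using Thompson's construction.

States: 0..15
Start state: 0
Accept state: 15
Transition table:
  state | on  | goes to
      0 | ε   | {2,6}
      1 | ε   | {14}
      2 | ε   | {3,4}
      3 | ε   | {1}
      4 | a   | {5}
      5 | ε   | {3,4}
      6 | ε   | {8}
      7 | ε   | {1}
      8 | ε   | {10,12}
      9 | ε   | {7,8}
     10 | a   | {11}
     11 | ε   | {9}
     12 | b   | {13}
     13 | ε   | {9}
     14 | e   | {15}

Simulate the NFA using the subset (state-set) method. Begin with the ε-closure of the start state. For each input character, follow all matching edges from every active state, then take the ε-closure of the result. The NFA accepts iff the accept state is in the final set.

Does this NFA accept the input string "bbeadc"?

Answer: REJECT

Steps:
start: ε-closure({0}) = {0,1,2,3,4,6,8,10,12,14}
'b' @ 1: {1,7,8,9,10,12,13,14}
'b' @ 2: {1,7,8,9,10,12,13,14}
'e' @ 3: {15}  ✓accept
'a' @ 4: {}  — no active states
rest 'dc' ignored (set empty)
final: {}; accept 15 not in set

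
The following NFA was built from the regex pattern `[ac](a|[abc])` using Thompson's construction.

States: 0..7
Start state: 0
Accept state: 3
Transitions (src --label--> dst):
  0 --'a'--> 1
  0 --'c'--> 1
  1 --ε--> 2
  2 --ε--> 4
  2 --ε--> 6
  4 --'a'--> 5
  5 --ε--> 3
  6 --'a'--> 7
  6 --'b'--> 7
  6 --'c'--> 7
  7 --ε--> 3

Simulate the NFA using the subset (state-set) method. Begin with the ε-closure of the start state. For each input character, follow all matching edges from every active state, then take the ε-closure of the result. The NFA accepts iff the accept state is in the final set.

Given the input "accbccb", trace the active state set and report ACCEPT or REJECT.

Answer: REJECT

Trace:
S₀ = ε-closure({0}) = {0}
'a' @ 1: {1,2,4,6}
'c' @ 2: {3,7}  [accepting]
'c' @ 3: {}  — no active states
rest 'bccb' ignored (set empty)
after full input: {}  (accept=3 not in)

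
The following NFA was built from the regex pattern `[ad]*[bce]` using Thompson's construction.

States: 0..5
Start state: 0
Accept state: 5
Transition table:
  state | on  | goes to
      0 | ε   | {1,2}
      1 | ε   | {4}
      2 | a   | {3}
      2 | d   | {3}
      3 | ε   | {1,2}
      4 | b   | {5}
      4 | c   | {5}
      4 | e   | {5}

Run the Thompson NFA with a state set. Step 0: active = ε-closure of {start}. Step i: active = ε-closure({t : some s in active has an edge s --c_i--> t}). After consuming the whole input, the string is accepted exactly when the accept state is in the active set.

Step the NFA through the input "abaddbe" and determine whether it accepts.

Answer: REJECT

Steps:
S₀ = ε-closure({0}) = {0,1,2,4}
'a' @ 1: {1,2,3,4}
'b' @ 2: {5}  [accepting]
'a' @ 3: {}  — state set empty
rest 'ddbe' ignored (set empty)
end set {} — state 5 not in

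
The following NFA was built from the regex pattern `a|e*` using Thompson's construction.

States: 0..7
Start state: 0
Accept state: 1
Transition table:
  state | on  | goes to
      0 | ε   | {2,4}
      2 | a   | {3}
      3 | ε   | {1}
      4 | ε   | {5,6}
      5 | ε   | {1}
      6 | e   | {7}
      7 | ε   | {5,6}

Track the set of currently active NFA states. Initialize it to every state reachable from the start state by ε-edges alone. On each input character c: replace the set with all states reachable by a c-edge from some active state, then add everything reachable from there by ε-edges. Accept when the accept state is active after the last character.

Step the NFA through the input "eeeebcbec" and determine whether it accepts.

S₀ = ε-closure({0}) = {0,1,2,4,5,6}
'e' @ 1: {1,5,6,7}  ✓accept
'e' @ 2: {1,5,6,7}  ✓accept
'e' @ 3: {1,5,6,7}  ✓accept
'e' @ 4: {1,5,6,7}  ✓accept
'b' @ 5: {}  — dead — no transitions
rest 'cbec' ignored (set empty)
final: {}; accept 1 not in set

Answer: REJECT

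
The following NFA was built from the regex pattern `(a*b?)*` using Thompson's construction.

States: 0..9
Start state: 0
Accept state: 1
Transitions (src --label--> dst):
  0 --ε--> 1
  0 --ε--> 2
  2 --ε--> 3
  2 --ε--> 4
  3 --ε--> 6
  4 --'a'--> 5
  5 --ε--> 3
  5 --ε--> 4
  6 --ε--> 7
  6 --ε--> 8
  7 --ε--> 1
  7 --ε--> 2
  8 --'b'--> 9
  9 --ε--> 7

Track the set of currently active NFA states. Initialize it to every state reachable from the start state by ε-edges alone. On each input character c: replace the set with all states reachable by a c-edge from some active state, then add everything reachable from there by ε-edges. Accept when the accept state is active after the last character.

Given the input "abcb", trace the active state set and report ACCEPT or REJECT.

Answer: REJECT

Steps:
start: ε-closure({0}) = {0,1,2,3,4,6,7,8}
'a' @ 1: {1,2,3,4,5,6,7,8}  ✓accept
'b' @ 2: {1,2,3,4,6,7,8,9}  ✓accept
'c' @ 3: {}  — dead — no transitions
rest 'b' ignored (set empty)
after full input: {}  (accept=1 not in)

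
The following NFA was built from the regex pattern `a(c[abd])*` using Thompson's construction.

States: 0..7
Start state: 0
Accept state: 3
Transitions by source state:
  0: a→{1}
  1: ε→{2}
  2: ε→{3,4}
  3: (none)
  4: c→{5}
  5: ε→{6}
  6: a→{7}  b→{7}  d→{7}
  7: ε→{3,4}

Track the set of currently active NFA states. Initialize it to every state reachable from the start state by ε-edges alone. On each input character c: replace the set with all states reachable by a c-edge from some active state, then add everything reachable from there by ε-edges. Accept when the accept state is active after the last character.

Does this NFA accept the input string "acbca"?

Answer: ACCEPT

Derivation:
initial (ε-close {0}): {0}
'a' @ 1: {1,2,3,4}  (accept∈set)
'c' @ 2: {5,6}
'b' @ 3: {3,4,7}  (accept∈set)
'c' @ 4: {5,6}
'a' @ 5: {3,4,7}  (accept∈set)
final: {3,4,7}; accept 3 in set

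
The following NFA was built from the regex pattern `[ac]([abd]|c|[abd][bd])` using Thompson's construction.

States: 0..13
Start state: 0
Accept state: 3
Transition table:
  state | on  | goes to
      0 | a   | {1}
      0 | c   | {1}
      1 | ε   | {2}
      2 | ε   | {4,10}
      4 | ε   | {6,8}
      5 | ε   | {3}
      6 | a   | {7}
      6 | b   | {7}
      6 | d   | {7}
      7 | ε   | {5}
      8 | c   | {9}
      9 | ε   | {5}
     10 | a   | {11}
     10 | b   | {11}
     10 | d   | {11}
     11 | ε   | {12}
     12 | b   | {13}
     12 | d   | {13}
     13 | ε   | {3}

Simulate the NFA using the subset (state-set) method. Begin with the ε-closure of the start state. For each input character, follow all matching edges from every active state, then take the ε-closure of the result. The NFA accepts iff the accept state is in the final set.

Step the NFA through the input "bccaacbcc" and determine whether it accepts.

S₀ = ε-closure({0}) = {0}
'b' @ 1: {}  — dead — no transitions
rest 'ccaacbcc' ignored (set empty)
final: {}; accept 3 not in set

Answer: REJECT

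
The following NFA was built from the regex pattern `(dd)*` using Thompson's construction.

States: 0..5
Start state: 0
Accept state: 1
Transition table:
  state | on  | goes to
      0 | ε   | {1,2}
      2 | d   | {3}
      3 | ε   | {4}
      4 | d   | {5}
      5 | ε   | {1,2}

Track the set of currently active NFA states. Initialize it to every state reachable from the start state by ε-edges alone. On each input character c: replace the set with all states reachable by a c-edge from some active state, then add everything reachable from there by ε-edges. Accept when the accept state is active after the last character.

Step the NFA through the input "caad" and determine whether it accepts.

Answer: REJECT

Derivation:
S₀ = ε-closure({0}) = {0,1,2}
'c' @ 1: {}  — dead — no transitions
rest 'aad' ignored (set empty)
end set {} — state 1 not in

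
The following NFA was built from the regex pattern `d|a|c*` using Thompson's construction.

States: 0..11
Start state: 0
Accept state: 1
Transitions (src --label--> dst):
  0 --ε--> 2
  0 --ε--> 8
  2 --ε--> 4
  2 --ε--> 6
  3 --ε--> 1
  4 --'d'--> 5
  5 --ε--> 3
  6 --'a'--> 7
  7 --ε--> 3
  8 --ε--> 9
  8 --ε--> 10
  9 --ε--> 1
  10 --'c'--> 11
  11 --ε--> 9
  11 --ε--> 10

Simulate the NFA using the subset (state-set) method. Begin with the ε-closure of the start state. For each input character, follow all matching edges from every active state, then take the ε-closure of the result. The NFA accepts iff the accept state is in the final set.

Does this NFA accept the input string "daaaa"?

Answer: REJECT

Trace:
S₀ = ε-closure({0}) = {0,1,2,4,6,8,9,10}
'd' @ 1: {1,3,5}  [accepting]
'a' @ 2: {}  — state set empty
rest 'aaa' ignored (set empty)
end set {} — state 1 not in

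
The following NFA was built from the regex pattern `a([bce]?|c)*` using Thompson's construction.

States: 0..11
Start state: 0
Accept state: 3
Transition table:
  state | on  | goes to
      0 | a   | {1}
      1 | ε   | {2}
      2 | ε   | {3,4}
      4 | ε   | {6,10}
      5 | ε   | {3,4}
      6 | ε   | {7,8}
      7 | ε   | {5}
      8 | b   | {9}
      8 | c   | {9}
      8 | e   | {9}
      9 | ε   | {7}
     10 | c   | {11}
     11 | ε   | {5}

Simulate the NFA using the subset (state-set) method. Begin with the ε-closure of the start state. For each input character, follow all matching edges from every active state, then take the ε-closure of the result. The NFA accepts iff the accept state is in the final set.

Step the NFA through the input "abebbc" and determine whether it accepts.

Answer: ACCEPT

Steps:
S₀ = ε-closure({0}) = {0}
'a' @ 1: {1,2,3,4,5,6,7,8,10}  (accept∈set)
'b' @ 2: {3,4,5,6,7,8,9,10}  (accept∈set)
'e' @ 3: {3,4,5,6,7,8,9,10}  (accept∈set)
'b' @ 4: {3,4,5,6,7,8,9,10}  (accept∈set)
'b' @ 5: {3,4,5,6,7,8,9,10}  (accept∈set)
'c' @ 6: {3,4,5,6,7,8,9,10,11}  (accept∈set)
after full input: {3,4,5,6,7,8,9,10,11}  (accept=3 in)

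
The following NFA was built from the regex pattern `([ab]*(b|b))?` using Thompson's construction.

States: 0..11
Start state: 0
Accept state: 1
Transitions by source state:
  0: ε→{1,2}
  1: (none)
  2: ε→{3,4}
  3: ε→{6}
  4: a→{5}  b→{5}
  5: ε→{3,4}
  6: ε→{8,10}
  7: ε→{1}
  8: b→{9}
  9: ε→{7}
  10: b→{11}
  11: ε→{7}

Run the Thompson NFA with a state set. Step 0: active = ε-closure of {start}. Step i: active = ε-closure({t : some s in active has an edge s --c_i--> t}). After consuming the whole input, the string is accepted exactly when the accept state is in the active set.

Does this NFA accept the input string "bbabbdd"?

Answer: REJECT

Trace:
start: ε-closure({0}) = {0,1,2,3,4,6,8,10}
'b' @ 1: {1,3,4,5,6,7,8,9,10,11}  [accepting]
'b' @ 2: {1,3,4,5,6,7,8,9,10,11}  [accepting]
'a' @ 3: {3,4,5,6,8,10}
'b' @ 4: {1,3,4,5,6,7,8,9,10,11}  [accepting]
'b' @ 5: {1,3,4,5,6,7,8,9,10,11}  [accepting]
'd' @ 6: {}  — no active states
rest 'd' ignored (set empty)
final: {}; accept 1 not in set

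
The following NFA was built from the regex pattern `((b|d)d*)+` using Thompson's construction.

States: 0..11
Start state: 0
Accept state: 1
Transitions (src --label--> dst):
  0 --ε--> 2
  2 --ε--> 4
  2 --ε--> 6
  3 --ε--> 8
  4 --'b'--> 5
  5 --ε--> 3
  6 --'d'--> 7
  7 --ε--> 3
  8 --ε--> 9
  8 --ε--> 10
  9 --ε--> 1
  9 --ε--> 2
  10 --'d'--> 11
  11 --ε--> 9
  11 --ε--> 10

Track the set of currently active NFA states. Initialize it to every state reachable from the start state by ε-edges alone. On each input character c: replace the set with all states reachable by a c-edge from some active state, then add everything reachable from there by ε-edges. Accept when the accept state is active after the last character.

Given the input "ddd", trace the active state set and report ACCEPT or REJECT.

Answer: ACCEPT

Steps:
initial (ε-close {0}): {0,2,4,6}
'd' @ 1: {1,2,3,4,6,7,8,9,10}  ✓accept
'd' @ 2: {1,2,3,4,6,7,8,9,10,11}  ✓accept
'd' @ 3: {1,2,3,4,6,7,8,9,10,11}  ✓accept
end set {1,2,3,4,6,7,8,9,10,11} — state 1 in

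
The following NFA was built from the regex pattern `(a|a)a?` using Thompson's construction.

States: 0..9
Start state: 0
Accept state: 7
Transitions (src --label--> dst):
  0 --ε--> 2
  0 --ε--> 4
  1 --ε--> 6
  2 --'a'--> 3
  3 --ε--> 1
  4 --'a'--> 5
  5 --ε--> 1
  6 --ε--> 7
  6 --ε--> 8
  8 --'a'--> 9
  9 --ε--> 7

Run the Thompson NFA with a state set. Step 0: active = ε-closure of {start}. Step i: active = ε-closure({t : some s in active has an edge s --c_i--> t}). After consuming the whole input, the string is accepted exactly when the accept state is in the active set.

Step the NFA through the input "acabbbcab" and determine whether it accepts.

initial (ε-close {0}): {0,2,4}
'a' @ 1: {1,3,5,6,7,8}  (accept∈set)
'c' @ 2: {}  — dead — no transitions
rest 'abbbcab' ignored (set empty)
end set {} — state 7 not in

Answer: REJECT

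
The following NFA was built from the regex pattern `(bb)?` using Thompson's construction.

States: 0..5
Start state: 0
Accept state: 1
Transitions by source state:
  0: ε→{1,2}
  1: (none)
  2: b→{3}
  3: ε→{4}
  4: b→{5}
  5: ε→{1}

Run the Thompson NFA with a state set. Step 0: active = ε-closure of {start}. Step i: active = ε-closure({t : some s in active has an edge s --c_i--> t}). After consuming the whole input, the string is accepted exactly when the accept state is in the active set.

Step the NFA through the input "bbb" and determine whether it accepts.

S₀ = ε-closure({0}) = {0,1,2}
'b' @ 1: {3,4}
'b' @ 2: {1,5}  (accept∈set)
'b' @ 3: {}  — state set empty
final: {}; accept 1 not in set

Answer: REJECT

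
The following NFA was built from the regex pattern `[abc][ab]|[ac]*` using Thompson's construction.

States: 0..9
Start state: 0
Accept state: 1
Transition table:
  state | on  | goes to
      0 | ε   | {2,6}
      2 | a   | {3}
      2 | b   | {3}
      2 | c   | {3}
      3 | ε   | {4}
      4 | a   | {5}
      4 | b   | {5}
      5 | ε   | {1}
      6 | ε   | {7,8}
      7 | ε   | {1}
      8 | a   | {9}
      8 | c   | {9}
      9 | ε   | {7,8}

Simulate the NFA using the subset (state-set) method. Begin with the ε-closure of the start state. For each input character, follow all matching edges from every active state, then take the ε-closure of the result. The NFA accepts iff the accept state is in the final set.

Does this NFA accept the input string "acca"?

Answer: ACCEPT

Derivation:
initial (ε-close {0}): {0,1,2,6,7,8}
'a' @ 1: {1,3,4,7,8,9}  ✓accept
'c' @ 2: {1,7,8,9}  ✓accept
'c' @ 3: {1,7,8,9}  ✓accept
'a' @ 4: {1,7,8,9}  ✓accept
after full input: {1,7,8,9}  (accept=1 in)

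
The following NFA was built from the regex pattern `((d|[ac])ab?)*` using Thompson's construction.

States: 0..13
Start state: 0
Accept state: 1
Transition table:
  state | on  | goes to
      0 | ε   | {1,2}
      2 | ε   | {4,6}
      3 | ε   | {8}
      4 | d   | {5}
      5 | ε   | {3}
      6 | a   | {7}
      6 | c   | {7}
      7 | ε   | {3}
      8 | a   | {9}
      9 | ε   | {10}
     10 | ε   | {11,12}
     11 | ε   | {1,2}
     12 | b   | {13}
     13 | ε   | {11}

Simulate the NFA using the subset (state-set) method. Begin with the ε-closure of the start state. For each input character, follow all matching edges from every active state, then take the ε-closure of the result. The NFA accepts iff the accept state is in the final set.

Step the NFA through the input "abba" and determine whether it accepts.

Answer: REJECT

Derivation:
S₀ = ε-closure({0}) = {0,1,2,4,6}
'a' @ 1: {3,7,8}
'b' @ 2: {}  — dead — no transitions
rest 'ba' ignored (set empty)
after full input: {}  (accept=1 not in)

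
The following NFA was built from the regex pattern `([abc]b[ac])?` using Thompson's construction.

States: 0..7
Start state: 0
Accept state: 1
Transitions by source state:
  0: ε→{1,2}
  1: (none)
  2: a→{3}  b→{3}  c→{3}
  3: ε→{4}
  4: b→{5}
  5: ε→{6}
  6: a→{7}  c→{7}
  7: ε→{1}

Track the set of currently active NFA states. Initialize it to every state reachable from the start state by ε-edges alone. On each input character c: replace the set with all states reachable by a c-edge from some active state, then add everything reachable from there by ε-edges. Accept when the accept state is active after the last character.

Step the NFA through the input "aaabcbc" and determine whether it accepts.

Answer: REJECT

Derivation:
initial (ε-close {0}): {0,1,2}
'a' @ 1: {3,4}
'a' @ 2: {}  — dead — no transitions
rest 'abcbc' ignored (set empty)
final: {}; accept 1 not in set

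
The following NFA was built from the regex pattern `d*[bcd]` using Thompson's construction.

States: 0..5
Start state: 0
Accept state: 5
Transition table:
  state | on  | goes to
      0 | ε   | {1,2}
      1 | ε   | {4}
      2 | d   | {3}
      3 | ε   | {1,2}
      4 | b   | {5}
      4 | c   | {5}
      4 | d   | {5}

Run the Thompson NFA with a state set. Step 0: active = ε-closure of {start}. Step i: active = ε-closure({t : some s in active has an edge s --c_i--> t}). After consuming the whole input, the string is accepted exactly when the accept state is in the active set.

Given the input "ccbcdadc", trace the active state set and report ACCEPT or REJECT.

Answer: REJECT

Trace:
initial (ε-close {0}): {0,1,2,4}
'c' @ 1: {5}  ✓accept
'c' @ 2: {}  — dead — no transitions
rest 'bcdadc' ignored (set empty)
after full input: {}  (accept=5 not in)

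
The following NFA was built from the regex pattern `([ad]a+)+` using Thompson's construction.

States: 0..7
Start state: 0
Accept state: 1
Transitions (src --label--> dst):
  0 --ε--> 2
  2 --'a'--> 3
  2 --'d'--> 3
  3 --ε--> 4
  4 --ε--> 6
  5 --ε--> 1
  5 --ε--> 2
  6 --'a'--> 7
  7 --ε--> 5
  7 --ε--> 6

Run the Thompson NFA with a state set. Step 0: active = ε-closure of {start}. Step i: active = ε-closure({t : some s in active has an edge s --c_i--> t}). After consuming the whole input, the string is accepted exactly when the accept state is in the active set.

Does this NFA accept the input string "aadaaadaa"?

Answer: ACCEPT

Derivation:
S₀ = ε-closure({0}) = {0,2}
'a' @ 1: {3,4,6}
'a' @ 2: {1,2,5,6,7}  (accept∈set)
'd' @ 3: {3,4,6}
'a' @ 4: {1,2,5,6,7}  (accept∈set)
'a' @ 5: {1,2,3,4,5,6,7}  (accept∈set)
'a' @ 6: {1,2,3,4,5,6,7}  (accept∈set)
'd' @ 7: {3,4,6}
'a' @ 8: {1,2,5,6,7}  (accept∈set)
'a' @ 9: {1,2,3,4,5,6,7}  (accept∈set)
final: {1,2,3,4,5,6,7}; accept 1 in set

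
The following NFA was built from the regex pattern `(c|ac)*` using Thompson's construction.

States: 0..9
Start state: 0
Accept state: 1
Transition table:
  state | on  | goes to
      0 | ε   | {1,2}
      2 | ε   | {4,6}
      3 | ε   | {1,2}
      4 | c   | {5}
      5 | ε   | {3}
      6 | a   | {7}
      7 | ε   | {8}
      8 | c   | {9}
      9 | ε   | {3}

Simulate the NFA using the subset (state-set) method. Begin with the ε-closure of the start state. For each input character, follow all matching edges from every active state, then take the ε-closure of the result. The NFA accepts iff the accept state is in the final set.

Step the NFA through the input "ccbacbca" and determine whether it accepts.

Answer: REJECT

Steps:
S₀ = ε-closure({0}) = {0,1,2,4,6}
'c' @ 1: {1,2,3,4,5,6}  [accepting]
'c' @ 2: {1,2,3,4,5,6}  [accepting]
'b' @ 3: {}  — dead — no transitions
rest 'acbca' ignored (set empty)
end set {} — state 1 not in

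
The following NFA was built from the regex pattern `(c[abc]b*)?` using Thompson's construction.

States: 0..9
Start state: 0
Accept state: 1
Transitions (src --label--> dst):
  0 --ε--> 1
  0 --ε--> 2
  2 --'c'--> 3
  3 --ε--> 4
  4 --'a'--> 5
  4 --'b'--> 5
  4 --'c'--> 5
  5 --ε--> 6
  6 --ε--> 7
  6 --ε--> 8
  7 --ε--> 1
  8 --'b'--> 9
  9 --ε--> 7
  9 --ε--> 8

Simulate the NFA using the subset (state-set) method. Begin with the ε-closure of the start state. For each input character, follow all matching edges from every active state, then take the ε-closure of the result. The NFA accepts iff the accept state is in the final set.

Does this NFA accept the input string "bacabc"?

Answer: REJECT

Steps:
initial (ε-close {0}): {0,1,2}
'b' @ 1: {}  — dead — no transitions
rest 'acabc' ignored (set empty)
after full input: {}  (accept=1 not in)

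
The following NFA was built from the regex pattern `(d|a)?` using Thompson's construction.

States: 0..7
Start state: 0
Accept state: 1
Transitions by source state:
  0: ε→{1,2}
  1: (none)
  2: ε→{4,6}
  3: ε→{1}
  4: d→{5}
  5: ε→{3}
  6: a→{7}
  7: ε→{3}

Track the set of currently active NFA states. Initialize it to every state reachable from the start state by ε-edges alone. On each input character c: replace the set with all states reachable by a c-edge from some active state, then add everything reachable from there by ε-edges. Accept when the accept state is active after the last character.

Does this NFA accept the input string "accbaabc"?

S₀ = ε-closure({0}) = {0,1,2,4,6}
'a' @ 1: {1,3,7}  (accept∈set)
'c' @ 2: {}  — dead — no transitions
rest 'cbaabc' ignored (set empty)
after full input: {}  (accept=1 not in)

Answer: REJECT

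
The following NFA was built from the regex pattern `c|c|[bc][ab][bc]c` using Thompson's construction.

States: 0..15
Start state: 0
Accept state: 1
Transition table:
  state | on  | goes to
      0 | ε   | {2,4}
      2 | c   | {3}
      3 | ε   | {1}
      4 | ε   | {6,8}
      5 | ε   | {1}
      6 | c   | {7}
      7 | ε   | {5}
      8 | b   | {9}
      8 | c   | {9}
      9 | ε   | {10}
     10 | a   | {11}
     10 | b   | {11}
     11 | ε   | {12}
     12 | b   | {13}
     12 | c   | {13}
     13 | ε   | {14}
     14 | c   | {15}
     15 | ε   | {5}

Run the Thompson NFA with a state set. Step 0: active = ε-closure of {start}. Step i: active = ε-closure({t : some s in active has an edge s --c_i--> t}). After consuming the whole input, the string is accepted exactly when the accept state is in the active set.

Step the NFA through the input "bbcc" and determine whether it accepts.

Answer: ACCEPT

Derivation:
initial (ε-close {0}): {0,2,4,6,8}
'b' @ 1: {9,10}
'b' @ 2: {11,12}
'c' @ 3: {13,14}
'c' @ 4: {1,5,15}  (accept∈set)
after full input: {1,5,15}  (accept=1 in)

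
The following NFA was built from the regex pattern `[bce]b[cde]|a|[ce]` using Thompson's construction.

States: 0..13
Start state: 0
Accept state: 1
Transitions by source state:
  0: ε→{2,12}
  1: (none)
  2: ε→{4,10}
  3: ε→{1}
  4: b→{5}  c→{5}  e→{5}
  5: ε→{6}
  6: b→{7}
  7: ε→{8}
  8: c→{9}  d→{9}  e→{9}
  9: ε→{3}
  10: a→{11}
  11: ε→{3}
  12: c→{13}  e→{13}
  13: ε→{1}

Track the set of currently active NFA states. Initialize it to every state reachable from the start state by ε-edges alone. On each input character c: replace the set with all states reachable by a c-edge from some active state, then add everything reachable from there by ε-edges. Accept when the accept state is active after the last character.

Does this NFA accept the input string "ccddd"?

initial (ε-close {0}): {0,2,4,10,12}
'c' @ 1: {1,5,6,13}  ✓accept
'c' @ 2: {}  — no active states
rest 'ddd' ignored (set empty)
final: {}; accept 1 not in set

Answer: REJECT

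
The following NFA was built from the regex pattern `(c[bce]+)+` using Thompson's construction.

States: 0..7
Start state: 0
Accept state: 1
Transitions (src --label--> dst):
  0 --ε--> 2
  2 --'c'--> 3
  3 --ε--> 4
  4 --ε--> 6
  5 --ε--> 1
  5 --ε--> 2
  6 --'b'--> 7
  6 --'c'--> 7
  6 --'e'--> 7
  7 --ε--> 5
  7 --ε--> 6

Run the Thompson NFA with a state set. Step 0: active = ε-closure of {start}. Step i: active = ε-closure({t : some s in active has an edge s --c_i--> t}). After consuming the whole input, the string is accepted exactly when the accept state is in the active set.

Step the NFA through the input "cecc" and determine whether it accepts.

Answer: ACCEPT

Steps:
S₀ = ε-closure({0}) = {0,2}
'c' @ 1: {3,4,6}
'e' @ 2: {1,2,5,6,7}  [accepting]
'c' @ 3: {1,2,3,4,5,6,7}  [accepting]
'c' @ 4: {1,2,3,4,5,6,7}  [accepting]
after full input: {1,2,3,4,5,6,7}  (accept=1 in)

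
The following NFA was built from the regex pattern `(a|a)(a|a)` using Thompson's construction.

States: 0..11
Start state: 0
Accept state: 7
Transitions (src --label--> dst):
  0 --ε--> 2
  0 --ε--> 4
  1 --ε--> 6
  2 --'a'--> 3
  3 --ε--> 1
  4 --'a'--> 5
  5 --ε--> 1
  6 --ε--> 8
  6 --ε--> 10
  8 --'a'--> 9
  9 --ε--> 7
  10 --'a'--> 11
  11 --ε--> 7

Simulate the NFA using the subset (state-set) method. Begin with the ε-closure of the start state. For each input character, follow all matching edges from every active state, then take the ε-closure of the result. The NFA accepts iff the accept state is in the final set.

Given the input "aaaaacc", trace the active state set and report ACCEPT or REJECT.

Answer: REJECT

Derivation:
S₀ = ε-closure({0}) = {0,2,4}
'a' @ 1: {1,3,5,6,8,10}
'a' @ 2: {7,9,11}  (accept∈set)
'a' @ 3: {}  — state set empty
rest 'aacc' ignored (set empty)
after full input: {}  (accept=7 not in)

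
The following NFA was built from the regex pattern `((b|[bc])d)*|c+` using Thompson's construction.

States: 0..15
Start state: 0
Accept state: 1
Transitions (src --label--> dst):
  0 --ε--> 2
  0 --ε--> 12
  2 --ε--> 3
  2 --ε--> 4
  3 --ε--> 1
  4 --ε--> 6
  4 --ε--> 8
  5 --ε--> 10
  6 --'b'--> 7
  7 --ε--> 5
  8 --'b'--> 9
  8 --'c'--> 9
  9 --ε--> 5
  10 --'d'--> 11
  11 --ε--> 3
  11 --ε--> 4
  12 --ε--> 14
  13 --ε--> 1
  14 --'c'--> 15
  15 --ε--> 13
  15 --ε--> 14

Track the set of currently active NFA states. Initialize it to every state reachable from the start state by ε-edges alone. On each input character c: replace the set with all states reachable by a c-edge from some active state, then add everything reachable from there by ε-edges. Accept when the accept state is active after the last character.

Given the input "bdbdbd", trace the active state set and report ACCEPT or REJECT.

start: ε-closure({0}) = {0,1,2,3,4,6,8,12,14}
'b' @ 1: {5,7,9,10}
'd' @ 2: {1,3,4,6,8,11}  ✓accept
'b' @ 3: {5,7,9,10}
'd' @ 4: {1,3,4,6,8,11}  ✓accept
'b' @ 5: {5,7,9,10}
'd' @ 6: {1,3,4,6,8,11}  ✓accept
final: {1,3,4,6,8,11}; accept 1 in set

Answer: ACCEPT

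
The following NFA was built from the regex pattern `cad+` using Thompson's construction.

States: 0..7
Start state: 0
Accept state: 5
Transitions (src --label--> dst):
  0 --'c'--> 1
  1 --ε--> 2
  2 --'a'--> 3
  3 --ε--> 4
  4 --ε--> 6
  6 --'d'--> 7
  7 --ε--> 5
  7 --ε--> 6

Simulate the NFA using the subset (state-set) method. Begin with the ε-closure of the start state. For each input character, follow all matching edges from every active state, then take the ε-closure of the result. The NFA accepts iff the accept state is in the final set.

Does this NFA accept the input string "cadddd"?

start: ε-closure({0}) = {0}
'c' @ 1: {1,2}
'a' @ 2: {3,4,6}
'd' @ 3: {5,6,7}  [accepting]
'd' @ 4: {5,6,7}  [accepting]
'd' @ 5: {5,6,7}  [accepting]
'd' @ 6: {5,6,7}  [accepting]
final: {5,6,7}; accept 5 in set

Answer: ACCEPT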